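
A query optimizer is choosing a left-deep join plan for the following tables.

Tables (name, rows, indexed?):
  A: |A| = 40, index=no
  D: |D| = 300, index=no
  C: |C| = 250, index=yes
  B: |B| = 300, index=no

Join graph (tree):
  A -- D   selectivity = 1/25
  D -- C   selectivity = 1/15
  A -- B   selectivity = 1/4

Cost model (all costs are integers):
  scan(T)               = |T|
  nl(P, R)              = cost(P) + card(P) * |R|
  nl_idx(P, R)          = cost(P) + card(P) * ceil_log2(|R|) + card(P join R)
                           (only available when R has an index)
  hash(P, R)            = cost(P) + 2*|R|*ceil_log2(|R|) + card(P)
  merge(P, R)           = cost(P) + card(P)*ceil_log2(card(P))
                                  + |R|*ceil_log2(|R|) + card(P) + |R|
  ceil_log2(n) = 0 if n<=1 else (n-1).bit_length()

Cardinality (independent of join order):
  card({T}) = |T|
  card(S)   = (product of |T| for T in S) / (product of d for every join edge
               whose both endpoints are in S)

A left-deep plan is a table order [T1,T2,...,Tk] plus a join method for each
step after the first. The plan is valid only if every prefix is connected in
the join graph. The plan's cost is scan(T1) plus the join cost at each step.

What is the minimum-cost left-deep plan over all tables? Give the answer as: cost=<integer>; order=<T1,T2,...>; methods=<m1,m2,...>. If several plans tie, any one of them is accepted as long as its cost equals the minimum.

cost=18960; order=D,A,C,B; methods=hash,hash,hash

Selinger DP (subsets sized 1..n):
  {A}: scan cost=40, card=40
  {D}: scan cost=300, card=300
  {C}: scan cost=250, card=250
  {B}: scan cost=300, card=300
  {AD}: card=480; try (A,hash)→1080, (D,merge)→3320, (A,merge)→3580, (D,hash)→5480, (D,nl)→12040, (A,nl)→12300; best=1080 via (A,hash)
  {AB}: card=3000; try (A,hash)→1080, (B,merge)→3320, (A,merge)→3580, (B,hash)→5480, (B,nl)→12040, (A,nl)→12300; best=1080 via (A,hash)
  {CD}: card=5000; try (C,hash)→4600, (D,merge)→5500, (C,merge)→5550, (D,hash)→5900, (C,nl_idx)→7700, (D,nl)→75250 …(+1); best=4600 via (C,hash)
  {ACD}: card=8000; try (C,hash)→5560, (C,merge)→8130, (A,hash)→10080, (C,nl_idx)→12920, (A,merge)→74880, (C,nl)→121080 …(+1); best=5560 via (C,hash)
  {ABD}: card=36000; try (B,hash)→6960, (B,merge)→8880, (D,hash)→9480, (D,merge)→43080, (B,nl)→145080, (D,nl)→901080; best=6960 via (B,hash)
  {ABCD}: card=600000; try (B,hash)→18960, (C,hash)→46960, (B,merge)→120560, (C,merge)→621210, (C,nl_idx)→894960, (B,nl)→2405560 …(+1); best=18960 via (B,hash)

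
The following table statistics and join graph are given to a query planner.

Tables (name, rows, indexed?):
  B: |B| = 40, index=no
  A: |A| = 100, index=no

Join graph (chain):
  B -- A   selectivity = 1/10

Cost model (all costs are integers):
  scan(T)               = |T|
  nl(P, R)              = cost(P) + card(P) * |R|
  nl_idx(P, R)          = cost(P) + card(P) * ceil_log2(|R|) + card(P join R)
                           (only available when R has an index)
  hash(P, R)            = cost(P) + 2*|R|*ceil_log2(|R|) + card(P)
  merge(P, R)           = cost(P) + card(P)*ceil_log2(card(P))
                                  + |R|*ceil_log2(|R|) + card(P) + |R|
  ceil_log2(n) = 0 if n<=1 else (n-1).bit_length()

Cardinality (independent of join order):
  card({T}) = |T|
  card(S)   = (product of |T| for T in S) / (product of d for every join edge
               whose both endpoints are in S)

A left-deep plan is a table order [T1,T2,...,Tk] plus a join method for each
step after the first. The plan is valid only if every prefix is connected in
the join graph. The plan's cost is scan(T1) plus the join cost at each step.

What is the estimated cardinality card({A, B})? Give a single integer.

400

Tables in S: A(100), B(40)
Edges inside S: B-A(d=10)
numerator = 100 * 40 = 4000
denominator = 10 = 10
card(S) = 4000 / 10 = 400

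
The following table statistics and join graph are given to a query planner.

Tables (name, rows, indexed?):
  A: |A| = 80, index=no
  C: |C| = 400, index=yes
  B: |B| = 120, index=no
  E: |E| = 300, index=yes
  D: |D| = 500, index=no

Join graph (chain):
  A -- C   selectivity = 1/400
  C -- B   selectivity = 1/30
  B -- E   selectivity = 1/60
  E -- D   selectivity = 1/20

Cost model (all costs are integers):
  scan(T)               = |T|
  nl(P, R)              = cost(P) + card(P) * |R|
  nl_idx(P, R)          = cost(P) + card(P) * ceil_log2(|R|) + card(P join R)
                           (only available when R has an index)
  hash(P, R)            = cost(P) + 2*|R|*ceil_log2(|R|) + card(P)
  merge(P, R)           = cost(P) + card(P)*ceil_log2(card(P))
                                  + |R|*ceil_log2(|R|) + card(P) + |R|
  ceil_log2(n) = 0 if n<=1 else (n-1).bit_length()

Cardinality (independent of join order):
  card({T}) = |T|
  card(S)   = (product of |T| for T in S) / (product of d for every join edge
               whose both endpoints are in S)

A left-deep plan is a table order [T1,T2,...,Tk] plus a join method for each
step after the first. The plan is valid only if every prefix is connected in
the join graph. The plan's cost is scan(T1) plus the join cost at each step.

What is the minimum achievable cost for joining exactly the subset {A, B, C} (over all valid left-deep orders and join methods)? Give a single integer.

2480

Selinger DP over subsets of {A,B,C}:
  {A}: scan cost=80, card=80
  {C}: scan cost=400, card=400
  {B}: scan cost=120, card=120
  {AC}: card=80; try (C,nl_idx)→880, (A,hash)→1920, (C,merge)→4720, (A,merge)→5040, (C,hash)→7360, (C,nl)→32080 …(+1); best=880 via (C,nl_idx)
  {BC}: card=1600; try (B,hash)→2480, (C,nl_idx)→2800, (C,merge)→5080, (B,merge)→5360, (C,hash)→7440, (C,nl)→48120 …(+1); best=2480 via (B,hash)
  {ABC}: card=320; try (B,merge)→2480, (B,hash)→2640, (A,hash)→5200, (B,nl)→10480, (A,merge)→22320, (A,nl)→130480; best=2480 via (B,merge)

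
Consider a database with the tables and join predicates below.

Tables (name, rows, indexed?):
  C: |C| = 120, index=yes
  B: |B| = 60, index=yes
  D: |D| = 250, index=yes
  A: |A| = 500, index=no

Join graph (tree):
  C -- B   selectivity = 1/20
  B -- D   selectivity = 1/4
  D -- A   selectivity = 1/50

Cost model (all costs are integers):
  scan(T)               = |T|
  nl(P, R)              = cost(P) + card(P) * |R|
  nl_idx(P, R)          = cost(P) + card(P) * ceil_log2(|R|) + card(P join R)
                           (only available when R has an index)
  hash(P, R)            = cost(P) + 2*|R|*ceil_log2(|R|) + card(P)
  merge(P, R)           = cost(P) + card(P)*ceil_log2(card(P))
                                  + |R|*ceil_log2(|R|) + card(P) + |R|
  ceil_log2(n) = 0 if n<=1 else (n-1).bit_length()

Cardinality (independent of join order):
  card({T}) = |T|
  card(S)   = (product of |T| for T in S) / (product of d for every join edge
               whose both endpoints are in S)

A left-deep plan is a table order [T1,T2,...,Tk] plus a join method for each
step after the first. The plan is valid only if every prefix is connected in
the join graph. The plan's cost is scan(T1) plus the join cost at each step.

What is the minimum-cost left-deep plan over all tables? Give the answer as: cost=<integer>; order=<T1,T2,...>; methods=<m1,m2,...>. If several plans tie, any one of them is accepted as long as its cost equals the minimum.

Selinger DP (subsets sized 1..n):
  {C}: scan cost=120, card=120
  {B}: scan cost=60, card=60
  {D}: scan cost=250, card=250
  {A}: scan cost=500, card=500
  {BC}: card=360; try (C,nl_idx)→840, (B,hash)→960, (B,nl_idx)→1200, (C,merge)→1440, (B,merge)→1500, (C,hash)→1800 …(+2); best=840 via (C,nl_idx)
  {BD}: card=3750; try (B,hash)→1220, (D,merge)→2730, (B,merge)→2920, (D,hash)→4120, (D,nl_idx)→4290, (B,nl_idx)→5500 …(+2); best=1220 via (B,hash)
  {AD}: card=2500; try (D,hash)→5000, (D,nl_idx)→7000, (A,merge)→7500, (D,merge)→7750, (A,hash)→9500, (A,nl)→125250 …(+1); best=5000 via (D,hash)
  {BCD}: card=22500; try (D,hash)→5200, (C,hash)→6650, (D,merge)→6690, (D,nl_idx)→26220, (C,nl_idx)→49970, (C,merge)→50930 …(+2); best=5200 via (D,hash)
  {ABD}: card=37500; try (B,hash)→8220, (A,hash)→13970, (B,merge)→37920, (A,merge)→54970, (B,nl_idx)→57500, (B,nl)→155000 …(+1); best=8220 via (B,hash)
  {ABCD}: card=225000; try (A,hash)→36700, (C,hash)→47400, (A,merge)→370200, (C,nl_idx)→495720, (C,merge)→646680, (C,nl)→4508220 …(+1); best=36700 via (A,hash)

cost=36700; order=B,C,D,A; methods=nl_idx,hash,hash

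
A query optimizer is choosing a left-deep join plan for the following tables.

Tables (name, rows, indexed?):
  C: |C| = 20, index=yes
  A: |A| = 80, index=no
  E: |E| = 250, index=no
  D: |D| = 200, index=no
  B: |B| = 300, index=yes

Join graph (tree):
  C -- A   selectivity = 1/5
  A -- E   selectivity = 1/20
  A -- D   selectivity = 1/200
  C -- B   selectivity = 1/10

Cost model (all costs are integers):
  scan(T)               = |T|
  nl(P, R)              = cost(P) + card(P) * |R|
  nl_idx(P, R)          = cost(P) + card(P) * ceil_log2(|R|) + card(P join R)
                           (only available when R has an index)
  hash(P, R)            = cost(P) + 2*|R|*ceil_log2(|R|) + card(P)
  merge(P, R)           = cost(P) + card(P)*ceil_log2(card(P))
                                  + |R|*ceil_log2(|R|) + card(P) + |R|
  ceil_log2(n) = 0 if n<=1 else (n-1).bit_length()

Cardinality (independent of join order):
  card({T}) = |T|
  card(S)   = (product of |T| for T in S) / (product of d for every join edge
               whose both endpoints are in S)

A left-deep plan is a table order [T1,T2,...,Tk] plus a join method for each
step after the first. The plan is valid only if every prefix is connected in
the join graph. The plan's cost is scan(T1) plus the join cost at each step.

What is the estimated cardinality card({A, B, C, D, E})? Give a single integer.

120000

Tables in S: A(80), B(300), C(20), D(200), E(250)
Edges inside S: C-A(d=5), A-E(d=20), A-D(d=200), C-B(d=10)
numerator = 80 * 300 * 20 * 200 * 250 = 24000000000
denominator = 5 * 20 * 200 * 10 = 200000
card(S) = 24000000000 / 200000 = 120000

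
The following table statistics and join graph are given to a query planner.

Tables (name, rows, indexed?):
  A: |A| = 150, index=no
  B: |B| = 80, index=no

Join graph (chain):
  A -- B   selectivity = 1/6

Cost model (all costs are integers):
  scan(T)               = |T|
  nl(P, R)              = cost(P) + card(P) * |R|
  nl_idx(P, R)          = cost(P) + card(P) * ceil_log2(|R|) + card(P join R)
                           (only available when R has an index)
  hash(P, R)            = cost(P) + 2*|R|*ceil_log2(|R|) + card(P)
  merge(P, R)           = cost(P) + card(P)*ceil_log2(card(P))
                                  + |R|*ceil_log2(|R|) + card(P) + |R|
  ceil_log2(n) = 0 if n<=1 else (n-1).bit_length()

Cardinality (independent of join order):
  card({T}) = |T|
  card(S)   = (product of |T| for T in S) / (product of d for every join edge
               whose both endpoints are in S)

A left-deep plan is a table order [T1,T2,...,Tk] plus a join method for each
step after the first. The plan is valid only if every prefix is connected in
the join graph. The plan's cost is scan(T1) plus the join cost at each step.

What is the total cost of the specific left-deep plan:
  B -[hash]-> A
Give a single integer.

2560

step 1: scan B: cost=80, card=80
step 2: join A via hash
    card(P join A) = 80*150/(6) = 2000
    cost = 80 + 2*150*8 + 80 = 2560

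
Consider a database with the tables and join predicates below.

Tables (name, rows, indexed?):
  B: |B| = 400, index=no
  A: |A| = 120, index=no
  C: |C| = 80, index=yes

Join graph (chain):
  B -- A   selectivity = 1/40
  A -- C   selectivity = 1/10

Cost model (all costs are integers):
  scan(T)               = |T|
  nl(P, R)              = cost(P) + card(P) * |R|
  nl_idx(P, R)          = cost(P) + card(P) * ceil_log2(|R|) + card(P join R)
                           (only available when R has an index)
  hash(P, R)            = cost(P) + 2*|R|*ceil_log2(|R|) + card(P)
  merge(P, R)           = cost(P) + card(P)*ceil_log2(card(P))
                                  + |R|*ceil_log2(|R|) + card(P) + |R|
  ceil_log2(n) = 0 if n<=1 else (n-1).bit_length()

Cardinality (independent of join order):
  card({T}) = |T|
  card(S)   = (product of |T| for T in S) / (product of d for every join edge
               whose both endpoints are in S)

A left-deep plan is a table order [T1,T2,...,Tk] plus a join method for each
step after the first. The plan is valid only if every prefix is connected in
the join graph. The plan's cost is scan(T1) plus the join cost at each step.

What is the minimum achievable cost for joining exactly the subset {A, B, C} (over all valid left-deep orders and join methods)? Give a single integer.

Selinger DP over subsets of {A,B,C}:
  {B}: scan cost=400, card=400
  {A}: scan cost=120, card=120
  {C}: scan cost=80, card=80
  {AB}: card=1200; try (A,hash)→2480, (B,merge)→5080, (A,merge)→5360, (B,hash)→7440, (B,nl)→48120, (A,nl)→48400; best=2480 via (A,hash)
  {AC}: card=960; try (C,hash)→1360, (A,merge)→1680, (C,merge)→1720, (A,hash)→1840, (C,nl_idx)→1920, (A,nl)→9680 …(+1); best=1360 via (C,hash)
  {ABC}: card=9600; try (C,hash)→4800, (B,hash)→9520, (B,merge)→15920, (C,merge)→17520, (C,nl_idx)→20480, (C,nl)→98480 …(+1); best=4800 via (C,hash)

4800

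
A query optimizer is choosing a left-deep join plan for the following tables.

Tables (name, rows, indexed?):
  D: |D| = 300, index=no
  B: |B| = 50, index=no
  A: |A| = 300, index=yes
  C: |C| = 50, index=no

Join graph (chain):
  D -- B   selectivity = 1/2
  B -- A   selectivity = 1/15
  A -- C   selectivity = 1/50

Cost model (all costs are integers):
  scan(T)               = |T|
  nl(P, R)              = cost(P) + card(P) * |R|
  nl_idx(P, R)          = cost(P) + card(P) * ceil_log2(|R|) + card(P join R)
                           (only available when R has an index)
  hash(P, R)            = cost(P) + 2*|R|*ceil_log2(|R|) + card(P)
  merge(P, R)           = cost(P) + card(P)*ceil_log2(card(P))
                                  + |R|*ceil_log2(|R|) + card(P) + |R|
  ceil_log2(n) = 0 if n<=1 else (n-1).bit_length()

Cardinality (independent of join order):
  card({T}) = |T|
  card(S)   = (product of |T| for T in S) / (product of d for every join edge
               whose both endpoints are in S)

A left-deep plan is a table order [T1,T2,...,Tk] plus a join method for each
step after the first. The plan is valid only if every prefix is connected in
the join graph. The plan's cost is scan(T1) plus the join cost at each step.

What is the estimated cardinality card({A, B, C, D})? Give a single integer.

Tables in S: A(300), B(50), C(50), D(300)
Edges inside S: D-B(d=2), B-A(d=15), A-C(d=50)
numerator = 300 * 50 * 50 * 300 = 225000000
denominator = 2 * 15 * 50 = 1500
card(S) = 225000000 / 1500 = 150000

150000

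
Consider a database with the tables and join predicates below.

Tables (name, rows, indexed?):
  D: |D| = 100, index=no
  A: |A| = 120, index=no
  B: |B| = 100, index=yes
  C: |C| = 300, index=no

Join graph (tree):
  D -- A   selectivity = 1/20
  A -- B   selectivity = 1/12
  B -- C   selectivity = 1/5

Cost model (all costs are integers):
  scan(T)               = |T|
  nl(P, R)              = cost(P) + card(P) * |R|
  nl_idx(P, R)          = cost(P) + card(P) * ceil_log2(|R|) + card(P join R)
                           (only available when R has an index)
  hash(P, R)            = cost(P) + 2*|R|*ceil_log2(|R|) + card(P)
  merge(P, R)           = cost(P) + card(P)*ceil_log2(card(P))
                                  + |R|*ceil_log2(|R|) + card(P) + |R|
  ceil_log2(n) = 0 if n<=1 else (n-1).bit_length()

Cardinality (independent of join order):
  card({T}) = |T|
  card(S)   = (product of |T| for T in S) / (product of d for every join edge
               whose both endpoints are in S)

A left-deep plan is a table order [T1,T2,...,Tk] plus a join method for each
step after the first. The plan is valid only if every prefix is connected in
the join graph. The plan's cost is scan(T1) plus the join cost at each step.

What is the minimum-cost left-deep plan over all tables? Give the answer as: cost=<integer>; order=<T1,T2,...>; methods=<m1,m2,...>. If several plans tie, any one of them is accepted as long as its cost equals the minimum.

cost=14040; order=A,D,B,C; methods=hash,hash,hash

Selinger DP (subsets sized 1..n):
  {D}: scan cost=100, card=100
  {A}: scan cost=120, card=120
  {B}: scan cost=100, card=100
  {C}: scan cost=300, card=300
  {AD}: card=600; try (D,hash)→1640, (A,merge)→1860, (D,merge)→1880, (A,hash)→1880, (A,nl)→12100, (D,nl)→12120; best=1640 via (D,hash)
  {AB}: card=1000; try (B,hash)→1640, (A,merge)→1860, (B,merge)→1880, (A,hash)→1880, (B,nl_idx)→1960, (A,nl)→12100 …(+1); best=1640 via (B,hash)
  {BC}: card=6000; try (B,hash)→2000, (C,merge)→3900, (B,merge)→4100, (C,hash)→5600, (B,nl_idx)→8400, (C,nl)→30100 …(+1); best=2000 via (B,hash)
  {ABD}: card=5000; try (B,hash)→3640, (D,hash)→4040, (B,merge)→9040, (B,nl_idx)→10840, (D,merge)→13440, (B,nl)→61640 …(+1); best=3640 via (B,hash)
  {ABC}: card=60000; try (C,hash)→8040, (A,hash)→9680, (C,merge)→15640, (A,merge)→86960, (C,nl)→301640, (A,nl)→722000; best=8040 via (C,hash)
  {ABCD}: card=300000; try (C,hash)→14040, (D,hash)→69440, (C,merge)→76640, (D,merge)→1028840, (C,nl)→1503640, (D,nl)→6008040; best=14040 via (C,hash)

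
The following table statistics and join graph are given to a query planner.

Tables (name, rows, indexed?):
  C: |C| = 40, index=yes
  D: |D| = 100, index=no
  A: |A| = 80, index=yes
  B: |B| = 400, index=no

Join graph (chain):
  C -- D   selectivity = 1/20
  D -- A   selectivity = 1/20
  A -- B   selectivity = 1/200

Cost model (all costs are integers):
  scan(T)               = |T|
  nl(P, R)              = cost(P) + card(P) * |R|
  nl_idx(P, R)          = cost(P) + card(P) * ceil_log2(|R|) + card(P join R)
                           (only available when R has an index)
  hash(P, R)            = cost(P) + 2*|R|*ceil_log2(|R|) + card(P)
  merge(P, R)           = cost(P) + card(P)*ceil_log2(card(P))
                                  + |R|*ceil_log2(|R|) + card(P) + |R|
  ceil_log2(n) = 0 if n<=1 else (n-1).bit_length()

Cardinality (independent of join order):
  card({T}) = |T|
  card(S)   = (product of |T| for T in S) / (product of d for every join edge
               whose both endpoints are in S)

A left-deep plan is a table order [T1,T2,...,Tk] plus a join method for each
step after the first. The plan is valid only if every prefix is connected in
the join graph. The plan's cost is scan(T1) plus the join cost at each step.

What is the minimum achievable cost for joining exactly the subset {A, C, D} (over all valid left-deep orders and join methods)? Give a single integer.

Selinger DP over subsets of {A,C,D}:
  {C}: scan cost=40, card=40
  {D}: scan cost=100, card=100
  {A}: scan cost=80, card=80
  {CD}: card=200; try (C,hash)→680, (C,nl_idx)→900, (D,merge)→1120, (C,merge)→1180, (D,hash)→1480, (D,nl)→4040 …(+1); best=680 via (C,hash)
  {AD}: card=400; try (A,nl_idx)→1200, (A,hash)→1320, (D,merge)→1520, (A,merge)→1540, (D,hash)→1560, (D,nl)→8080 …(+1); best=1200 via (A,nl_idx)
  {ACD}: card=800; try (A,hash)→2000, (C,hash)→2080, (A,nl_idx)→2880, (A,merge)→3120, (C,nl_idx)→4400, (C,merge)→5480 …(+2); best=2000 via (A,hash)

2000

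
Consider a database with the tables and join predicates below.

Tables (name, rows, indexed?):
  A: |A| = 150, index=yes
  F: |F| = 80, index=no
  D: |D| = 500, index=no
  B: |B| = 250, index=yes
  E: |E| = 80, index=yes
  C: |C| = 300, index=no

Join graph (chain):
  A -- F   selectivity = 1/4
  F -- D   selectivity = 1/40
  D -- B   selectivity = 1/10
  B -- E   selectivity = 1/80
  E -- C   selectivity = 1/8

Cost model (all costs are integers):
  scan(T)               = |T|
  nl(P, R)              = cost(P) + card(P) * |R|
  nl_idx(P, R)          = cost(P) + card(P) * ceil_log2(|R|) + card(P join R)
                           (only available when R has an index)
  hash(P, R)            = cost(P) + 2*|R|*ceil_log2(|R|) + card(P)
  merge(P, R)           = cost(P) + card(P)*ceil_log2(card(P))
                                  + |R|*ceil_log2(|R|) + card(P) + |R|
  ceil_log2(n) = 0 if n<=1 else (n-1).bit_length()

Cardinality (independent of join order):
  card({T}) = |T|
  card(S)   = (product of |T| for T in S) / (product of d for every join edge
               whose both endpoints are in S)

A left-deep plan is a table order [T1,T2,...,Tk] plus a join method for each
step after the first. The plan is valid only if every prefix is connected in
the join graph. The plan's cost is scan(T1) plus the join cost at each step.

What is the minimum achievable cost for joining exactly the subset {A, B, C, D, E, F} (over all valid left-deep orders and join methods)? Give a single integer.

992140

Selinger DP over subsets of {A,B,C,D,E,F}:
  {A}: scan cost=150, card=150
  {F}: scan cost=80, card=80
  {D}: scan cost=500, card=500
  {B}: scan cost=250, card=250
  {E}: scan cost=80, card=80
  {C}: scan cost=300, card=300
  {AF}: card=3000; try (F,hash)→1420, (A,merge)→2070, (F,merge)→2140, (A,hash)→2560, (A,nl_idx)→3720, (A,nl)→12080 …(+1); best=1420 via (F,hash)
  {DF}: card=1000; try (F,hash)→2120, (D,merge)→5720, (F,merge)→6140, (D,hash)→9160, (D,nl)→40080, (F,nl)→40500; best=2120 via (F,hash)
  {BD}: card=12500; try (B,hash)→5000, (D,merge)→7500, (B,merge)→7750, (D,hash)→9500, (B,nl_idx)→17000, (D,nl)→125250 …(+1); best=5000 via (B,hash)
  {BE}: card=250; try (B,nl_idx)→970, (E,hash)→1620, (E,nl_idx)→2250, (B,merge)→2970, (E,merge)→3140, (B,hash)→4160 …(+2); best=970 via (B,nl_idx)
  {CE}: card=3000; try (E,hash)→1720, (C,merge)→3720, (E,merge)→3940, (E,nl_idx)→5400, (C,hash)→5560, (C,nl)→24080 …(+1); best=1720 via (E,hash)
  {ADF}: card=37500; try (A,hash)→5520, (D,hash)→13420, (A,merge)→14470, (D,merge)→45420, (A,nl_idx)→47620, (A,nl)→152120 …(+1); best=5520 via (A,hash)
  {BDF}: card=25000; try (B,hash)→7120, (B,merge)→15370, (F,hash)→18620, (B,nl_idx)→35120, (F,merge)→193140, (B,nl)→252120 …(+1); best=7120 via (B,hash)
  {BDE}: card=12500; try (D,merge)→8220, (D,hash)→10220, (E,hash)→18620, (E,nl_idx)→105000, (D,nl)→125970, (E,merge)→193140 …(+1); best=8220 via (D,merge)
  {BCE}: card=9375; try (C,merge)→6220, (C,hash)→6620, (B,hash)→8720, (B,nl_idx)→35095, (B,merge)→42970, (C,nl)→75970 …(+1); best=6220 via (C,merge)
  {ABDF}: card=937500; try (A,hash)→34520, (B,hash)→47020, (A,merge)→408470, (B,merge)→645270, (A,nl_idx)→1144620, (B,nl_idx)→1243020 …(+2); best=34520 via (A,hash)
  {BDEF}: card=25000; try (F,hash)→21840, (E,hash)→33240, (F,merge)→196360, (E,nl_idx)→207120, (E,merge)→407760, (F,nl)→1008220 …(+1); best=21840 via (F,hash)
  {BCDE}: card=468750; try (D,hash)→24595, (C,hash)→26120, (D,merge)→151845, (C,merge)→198720, (C,nl)→3758220, (D,nl)→4693720; best=24595 via (D,hash)
  {ABDEF}: card=937500; try (A,hash)→49240, (A,merge)→423190, (E,hash)→973140, (A,nl_idx)→1159340, (A,nl)→3771840, (E,nl_idx)→7534520 …(+2); best=49240 via (A,hash)
  {BCDEF}: card=937500; try (C,hash)→52240, (C,merge)→424840, (F,hash)→494465, (C,nl)→7521840, (F,merge)→9400235, (F,nl)→37524595; best=52240 via (C,hash)
  {ABCDEF}: card=35156250; try (C,hash)→992140, (A,hash)→992140, (C,merge)→19739740, (A,merge)→19741090, (A,nl_idx)→42708490, (A,nl)→140677240 …(+1); best=992140 via (C,hash)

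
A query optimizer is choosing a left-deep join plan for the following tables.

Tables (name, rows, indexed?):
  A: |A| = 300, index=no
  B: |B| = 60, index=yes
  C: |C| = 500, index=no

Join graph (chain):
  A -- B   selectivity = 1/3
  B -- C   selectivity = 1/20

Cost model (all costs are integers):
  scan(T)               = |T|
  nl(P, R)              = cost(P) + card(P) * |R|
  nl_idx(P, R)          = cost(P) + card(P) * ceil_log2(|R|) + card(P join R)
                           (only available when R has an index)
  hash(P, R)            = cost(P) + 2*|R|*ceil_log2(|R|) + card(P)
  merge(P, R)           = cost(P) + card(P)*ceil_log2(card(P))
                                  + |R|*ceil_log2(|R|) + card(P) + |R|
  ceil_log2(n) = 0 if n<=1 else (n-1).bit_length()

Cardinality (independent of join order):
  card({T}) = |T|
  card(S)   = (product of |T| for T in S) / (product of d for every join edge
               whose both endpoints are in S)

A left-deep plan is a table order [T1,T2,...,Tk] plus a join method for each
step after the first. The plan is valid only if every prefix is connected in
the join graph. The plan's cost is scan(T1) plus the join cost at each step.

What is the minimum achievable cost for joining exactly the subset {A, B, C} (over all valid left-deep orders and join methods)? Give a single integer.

Selinger DP over subsets of {A,B,C}:
  {A}: scan cost=300, card=300
  {B}: scan cost=60, card=60
  {C}: scan cost=500, card=500
  {AB}: card=6000; try (B,hash)→1320, (A,merge)→3480, (B,merge)→3720, (A,hash)→5520, (B,nl_idx)→8100, (A,nl)→18060 …(+1); best=1320 via (B,hash)
  {BC}: card=1500; try (B,hash)→1720, (B,nl_idx)→5000, (C,merge)→5480, (B,merge)→5920, (C,hash)→9120, (C,nl)→30060 …(+1); best=1720 via (B,hash)
  {ABC}: card=150000; try (A,hash)→8620, (C,hash)→16320, (A,merge)→22720, (C,merge)→90320, (A,nl)→451720, (C,nl)→3001320; best=8620 via (A,hash)

8620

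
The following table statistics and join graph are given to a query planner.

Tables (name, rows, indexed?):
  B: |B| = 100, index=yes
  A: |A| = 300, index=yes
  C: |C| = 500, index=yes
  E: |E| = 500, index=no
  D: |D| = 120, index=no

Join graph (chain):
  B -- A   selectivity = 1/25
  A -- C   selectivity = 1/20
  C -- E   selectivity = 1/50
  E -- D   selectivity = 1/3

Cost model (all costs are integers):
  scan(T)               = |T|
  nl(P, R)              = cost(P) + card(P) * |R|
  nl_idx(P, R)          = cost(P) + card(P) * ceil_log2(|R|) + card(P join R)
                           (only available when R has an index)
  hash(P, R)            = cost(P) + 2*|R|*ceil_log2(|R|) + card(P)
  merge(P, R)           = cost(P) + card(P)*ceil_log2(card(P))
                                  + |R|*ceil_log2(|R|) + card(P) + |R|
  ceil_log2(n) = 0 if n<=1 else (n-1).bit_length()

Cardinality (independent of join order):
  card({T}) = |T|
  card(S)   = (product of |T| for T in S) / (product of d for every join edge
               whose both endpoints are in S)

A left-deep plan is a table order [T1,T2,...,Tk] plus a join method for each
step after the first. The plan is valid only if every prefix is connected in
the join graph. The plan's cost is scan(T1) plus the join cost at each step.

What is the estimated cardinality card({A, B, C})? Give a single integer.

Tables in S: A(300), B(100), C(500)
Edges inside S: B-A(d=25), A-C(d=20)
numerator = 300 * 100 * 500 = 15000000
denominator = 25 * 20 = 500
card(S) = 15000000 / 500 = 30000

30000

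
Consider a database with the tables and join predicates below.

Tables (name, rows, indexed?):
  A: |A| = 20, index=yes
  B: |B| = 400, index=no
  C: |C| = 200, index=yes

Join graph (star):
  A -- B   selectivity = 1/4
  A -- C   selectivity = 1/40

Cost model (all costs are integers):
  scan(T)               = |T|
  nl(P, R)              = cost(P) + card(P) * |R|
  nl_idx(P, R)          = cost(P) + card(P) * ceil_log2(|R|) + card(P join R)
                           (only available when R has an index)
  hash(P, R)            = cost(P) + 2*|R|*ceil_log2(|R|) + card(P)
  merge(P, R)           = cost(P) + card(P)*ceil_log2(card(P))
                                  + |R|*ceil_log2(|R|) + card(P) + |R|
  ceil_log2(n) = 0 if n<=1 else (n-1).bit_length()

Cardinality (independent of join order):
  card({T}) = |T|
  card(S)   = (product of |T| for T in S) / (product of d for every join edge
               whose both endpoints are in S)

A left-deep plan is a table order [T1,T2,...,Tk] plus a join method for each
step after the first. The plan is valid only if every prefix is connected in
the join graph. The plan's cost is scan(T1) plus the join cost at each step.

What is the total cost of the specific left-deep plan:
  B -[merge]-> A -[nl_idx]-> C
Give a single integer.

30520

step 1: scan B: cost=400, card=400
step 2: join A via merge
    card(P join A) = 400*20/(4) = 2000
    cost = 400 + 400*9 + 20*5 + 400 + 20 = 4520
step 3: join C via nl_idx
    card(P join C) = 2000*200/(40) = 10000
    cost = 4520 + 2000*8 + 10000 = 30520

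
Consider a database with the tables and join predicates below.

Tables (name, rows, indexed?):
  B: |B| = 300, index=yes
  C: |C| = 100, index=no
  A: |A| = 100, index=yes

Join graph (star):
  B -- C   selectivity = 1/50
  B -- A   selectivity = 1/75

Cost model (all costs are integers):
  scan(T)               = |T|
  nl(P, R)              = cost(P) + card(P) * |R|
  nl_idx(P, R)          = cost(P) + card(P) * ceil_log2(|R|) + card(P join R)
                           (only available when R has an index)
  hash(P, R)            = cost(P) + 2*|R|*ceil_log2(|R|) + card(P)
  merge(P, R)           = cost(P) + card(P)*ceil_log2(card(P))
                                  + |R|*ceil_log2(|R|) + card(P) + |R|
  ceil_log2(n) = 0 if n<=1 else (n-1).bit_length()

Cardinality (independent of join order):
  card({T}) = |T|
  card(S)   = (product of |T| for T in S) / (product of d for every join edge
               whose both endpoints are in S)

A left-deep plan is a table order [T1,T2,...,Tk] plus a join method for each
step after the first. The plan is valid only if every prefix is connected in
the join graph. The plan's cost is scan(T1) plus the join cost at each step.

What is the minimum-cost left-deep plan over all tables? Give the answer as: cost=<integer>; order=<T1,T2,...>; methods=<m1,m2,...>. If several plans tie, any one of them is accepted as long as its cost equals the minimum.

cost=3200; order=A,B,C; methods=nl_idx,hash

Selinger DP (subsets sized 1..n):
  {B}: scan cost=300, card=300
  {C}: scan cost=100, card=100
  {A}: scan cost=100, card=100
  {BC}: card=600; try (B,nl_idx)→1600, (C,hash)→2000, (B,merge)→3900, (C,merge)→4100, (B,hash)→5600, (B,nl)→30100 …(+1); best=1600 via (B,nl_idx)
  {AB}: card=400; try (B,nl_idx)→1400, (A,hash)→2000, (A,nl_idx)→2800, (B,merge)→3900, (A,merge)→4100, (B,hash)→5600 …(+2); best=1400 via (B,nl_idx)
  {ABC}: card=800; try (C,hash)→3200, (A,hash)→3600, (C,merge)→6200, (A,nl_idx)→6600, (A,merge)→9000, (C,nl)→41400 …(+1); best=3200 via (C,hash)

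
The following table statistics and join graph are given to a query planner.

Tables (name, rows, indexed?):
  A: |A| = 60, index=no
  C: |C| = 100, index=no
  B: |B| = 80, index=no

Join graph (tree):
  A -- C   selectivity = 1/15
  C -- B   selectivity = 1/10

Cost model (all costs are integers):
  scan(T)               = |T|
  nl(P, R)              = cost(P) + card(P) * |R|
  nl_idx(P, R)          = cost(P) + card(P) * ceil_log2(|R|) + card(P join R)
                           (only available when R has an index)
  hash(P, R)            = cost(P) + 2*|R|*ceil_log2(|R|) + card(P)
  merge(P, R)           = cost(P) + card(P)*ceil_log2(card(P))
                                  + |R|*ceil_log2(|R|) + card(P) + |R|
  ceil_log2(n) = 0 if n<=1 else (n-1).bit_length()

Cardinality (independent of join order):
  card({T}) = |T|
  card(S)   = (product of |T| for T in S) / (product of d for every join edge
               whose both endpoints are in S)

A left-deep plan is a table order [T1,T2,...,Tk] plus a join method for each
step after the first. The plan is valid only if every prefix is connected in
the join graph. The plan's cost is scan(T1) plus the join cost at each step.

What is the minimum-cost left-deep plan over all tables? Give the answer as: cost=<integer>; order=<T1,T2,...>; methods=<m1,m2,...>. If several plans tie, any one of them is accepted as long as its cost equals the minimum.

cost=2440; order=C,A,B; methods=hash,hash

Selinger DP (subsets sized 1..n):
  {A}: scan cost=60, card=60
  {C}: scan cost=100, card=100
  {B}: scan cost=80, card=80
  {AC}: card=400; try (A,hash)→920, (C,merge)→1280, (A,merge)→1320, (C,hash)→1520, (C,nl)→6060, (A,nl)→6100; best=920 via (A,hash)
  {BC}: card=800; try (B,hash)→1320, (C,merge)→1520, (B,merge)→1540, (C,hash)→1560, (C,nl)→8080, (B,nl)→8100; best=1320 via (B,hash)
  {ABC}: card=3200; try (B,hash)→2440, (A,hash)→2840, (B,merge)→5560, (A,merge)→10540, (B,nl)→32920, (A,nl)→49320; best=2440 via (B,hash)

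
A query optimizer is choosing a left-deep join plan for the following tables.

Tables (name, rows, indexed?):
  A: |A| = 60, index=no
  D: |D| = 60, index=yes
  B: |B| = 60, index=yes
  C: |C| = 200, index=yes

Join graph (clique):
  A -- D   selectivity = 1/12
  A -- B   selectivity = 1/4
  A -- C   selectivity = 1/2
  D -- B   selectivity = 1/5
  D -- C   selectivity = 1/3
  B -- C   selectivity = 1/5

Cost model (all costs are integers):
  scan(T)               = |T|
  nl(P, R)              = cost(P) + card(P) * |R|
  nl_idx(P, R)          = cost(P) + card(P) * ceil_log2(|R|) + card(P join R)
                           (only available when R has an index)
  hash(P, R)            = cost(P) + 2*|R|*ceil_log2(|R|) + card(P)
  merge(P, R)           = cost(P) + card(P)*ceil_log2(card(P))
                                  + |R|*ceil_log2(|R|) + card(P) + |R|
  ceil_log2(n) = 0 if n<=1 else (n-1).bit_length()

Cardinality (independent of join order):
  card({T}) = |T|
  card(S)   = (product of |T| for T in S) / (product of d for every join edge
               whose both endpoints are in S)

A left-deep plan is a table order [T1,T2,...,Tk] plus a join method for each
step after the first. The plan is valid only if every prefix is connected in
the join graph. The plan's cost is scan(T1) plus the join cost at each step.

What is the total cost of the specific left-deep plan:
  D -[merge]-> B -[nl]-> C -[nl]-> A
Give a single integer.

step 1: scan D: cost=60, card=60
step 2: join B via merge
    card(P join B) = 60*60/(5) = 720
    cost = 60 + 60*6 + 60*6 + 60 + 60 = 900
step 3: join C via nl
    card(P join C) = 720*200/(3*5) = 9600
    cost = 900 + 720*200 = 144900
step 4: join A via nl
    card(P join A) = 9600*60/(12*4*2) = 6000
    cost = 144900 + 9600*60 = 720900

720900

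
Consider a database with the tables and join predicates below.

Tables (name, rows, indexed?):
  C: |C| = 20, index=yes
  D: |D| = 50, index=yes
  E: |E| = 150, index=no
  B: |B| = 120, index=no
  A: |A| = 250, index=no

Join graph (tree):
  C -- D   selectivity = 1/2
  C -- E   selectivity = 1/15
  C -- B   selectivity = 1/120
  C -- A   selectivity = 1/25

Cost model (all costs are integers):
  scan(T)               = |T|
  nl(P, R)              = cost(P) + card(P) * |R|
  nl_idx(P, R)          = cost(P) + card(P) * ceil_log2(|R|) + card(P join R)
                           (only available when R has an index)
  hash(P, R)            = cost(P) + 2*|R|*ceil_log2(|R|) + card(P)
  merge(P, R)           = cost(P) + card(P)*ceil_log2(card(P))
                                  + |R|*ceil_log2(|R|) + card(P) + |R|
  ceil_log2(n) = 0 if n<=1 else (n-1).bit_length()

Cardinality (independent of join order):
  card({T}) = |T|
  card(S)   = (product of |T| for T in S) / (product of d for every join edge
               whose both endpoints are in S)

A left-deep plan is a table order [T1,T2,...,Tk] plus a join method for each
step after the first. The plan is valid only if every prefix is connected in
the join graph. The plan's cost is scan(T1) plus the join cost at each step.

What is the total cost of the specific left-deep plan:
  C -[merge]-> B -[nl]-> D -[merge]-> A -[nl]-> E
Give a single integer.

step 1: scan C: cost=20, card=20
step 2: join B via merge
    card(P join B) = 20*120/(120) = 20
    cost = 20 + 20*5 + 120*7 + 20 + 120 = 1100
step 3: join D via nl
    card(P join D) = 20*50/(2) = 500
    cost = 1100 + 20*50 = 2100
step 4: join A via merge
    card(P join A) = 500*250/(25) = 5000
    cost = 2100 + 500*9 + 250*8 + 500 + 250 = 9350
step 5: join E via nl
    card(P join E) = 5000*150/(15) = 50000
    cost = 9350 + 5000*150 = 759350

759350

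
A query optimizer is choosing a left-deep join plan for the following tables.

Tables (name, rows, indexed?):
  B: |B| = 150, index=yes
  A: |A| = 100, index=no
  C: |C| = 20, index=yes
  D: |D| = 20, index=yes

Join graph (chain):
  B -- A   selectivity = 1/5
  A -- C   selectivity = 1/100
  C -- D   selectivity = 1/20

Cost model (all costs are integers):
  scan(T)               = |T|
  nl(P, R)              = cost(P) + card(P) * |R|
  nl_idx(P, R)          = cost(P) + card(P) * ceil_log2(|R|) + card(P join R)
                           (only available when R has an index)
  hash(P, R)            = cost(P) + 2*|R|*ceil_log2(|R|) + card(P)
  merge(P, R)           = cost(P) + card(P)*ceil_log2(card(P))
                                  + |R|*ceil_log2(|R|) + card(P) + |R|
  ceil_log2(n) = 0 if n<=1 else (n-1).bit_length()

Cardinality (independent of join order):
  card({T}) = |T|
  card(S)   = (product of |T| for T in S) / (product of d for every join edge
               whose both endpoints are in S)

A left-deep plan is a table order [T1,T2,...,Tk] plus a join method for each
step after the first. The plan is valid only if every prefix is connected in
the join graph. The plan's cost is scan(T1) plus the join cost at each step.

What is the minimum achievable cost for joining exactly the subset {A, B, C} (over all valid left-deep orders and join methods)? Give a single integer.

Selinger DP over subsets of {A,B,C}:
  {B}: scan cost=150, card=150
  {A}: scan cost=100, card=100
  {C}: scan cost=20, card=20
  {AB}: card=3000; try (A,hash)→1700, (B,merge)→2250, (A,merge)→2300, (B,hash)→2600, (B,nl_idx)→3900, (B,nl)→15100 …(+1); best=1700 via (A,hash)
  {AC}: card=20; try (C,hash)→400, (C,nl_idx)→620, (A,merge)→940, (C,merge)→1020, (A,hash)→1440, (A,nl)→2020 …(+1); best=400 via (C,hash)
  {ABC}: card=600; try (B,nl_idx)→1160, (B,merge)→1870, (B,hash)→2820, (B,nl)→3400, (C,hash)→4900, (C,nl_idx)→17300 …(+2); best=1160 via (B,nl_idx)

1160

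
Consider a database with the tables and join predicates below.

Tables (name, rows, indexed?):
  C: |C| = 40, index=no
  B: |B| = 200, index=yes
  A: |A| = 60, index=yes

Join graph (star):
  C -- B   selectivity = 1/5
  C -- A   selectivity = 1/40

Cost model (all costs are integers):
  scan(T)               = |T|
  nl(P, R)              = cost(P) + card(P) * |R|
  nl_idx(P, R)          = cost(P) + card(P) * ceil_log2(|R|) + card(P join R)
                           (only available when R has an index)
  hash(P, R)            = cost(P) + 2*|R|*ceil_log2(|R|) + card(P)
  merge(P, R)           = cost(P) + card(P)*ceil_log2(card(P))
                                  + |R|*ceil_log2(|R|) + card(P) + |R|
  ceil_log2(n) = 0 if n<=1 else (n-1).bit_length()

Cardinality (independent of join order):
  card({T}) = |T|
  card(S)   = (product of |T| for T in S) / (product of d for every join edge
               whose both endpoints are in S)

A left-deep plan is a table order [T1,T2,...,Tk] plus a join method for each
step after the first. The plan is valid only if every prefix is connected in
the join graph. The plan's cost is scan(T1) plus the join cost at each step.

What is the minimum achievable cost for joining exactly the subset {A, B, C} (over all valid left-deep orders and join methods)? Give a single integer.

2560

Selinger DP over subsets of {A,B,C}:
  {C}: scan cost=40, card=40
  {B}: scan cost=200, card=200
  {A}: scan cost=60, card=60
  {BC}: card=1600; try (C,hash)→880, (B,nl_idx)→1960, (B,merge)→2120, (C,merge)→2280, (B,hash)→3280, (B,nl)→8040 …(+1); best=880 via (C,hash)
  {AC}: card=60; try (A,nl_idx)→340, (C,hash)→600, (A,merge)→740, (C,merge)→760, (A,hash)→800, (A,nl)→2440 …(+1); best=340 via (A,nl_idx)
  {ABC}: card=2400; try (B,merge)→2560, (A,hash)→3200, (B,nl_idx)→3220, (B,hash)→3600, (B,nl)→12340, (A,nl_idx)→12880 …(+2); best=2560 via (B,merge)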